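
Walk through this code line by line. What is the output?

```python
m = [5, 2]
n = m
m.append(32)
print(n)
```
[5, 2, 32]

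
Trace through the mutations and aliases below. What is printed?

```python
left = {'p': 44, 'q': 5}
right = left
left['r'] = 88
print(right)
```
{'p': 44, 'q': 5, 'r': 88}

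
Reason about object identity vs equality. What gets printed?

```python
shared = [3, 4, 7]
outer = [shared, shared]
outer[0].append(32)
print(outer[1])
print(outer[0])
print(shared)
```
[3, 4, 7, 32]
[3, 4, 7, 32]
[3, 4, 7, 32]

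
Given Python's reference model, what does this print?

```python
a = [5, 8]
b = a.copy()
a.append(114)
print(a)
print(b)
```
[5, 8, 114]
[5, 8]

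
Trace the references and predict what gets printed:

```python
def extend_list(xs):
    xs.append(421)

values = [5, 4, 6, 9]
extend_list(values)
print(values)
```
[5, 4, 6, 9, 421]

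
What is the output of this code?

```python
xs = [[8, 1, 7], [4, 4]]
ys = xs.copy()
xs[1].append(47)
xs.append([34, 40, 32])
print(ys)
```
[[8, 1, 7], [4, 4, 47]]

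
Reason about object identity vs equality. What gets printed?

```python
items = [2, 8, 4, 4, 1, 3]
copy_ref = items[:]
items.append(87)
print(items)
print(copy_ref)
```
[2, 8, 4, 4, 1, 3, 87]
[2, 8, 4, 4, 1, 3]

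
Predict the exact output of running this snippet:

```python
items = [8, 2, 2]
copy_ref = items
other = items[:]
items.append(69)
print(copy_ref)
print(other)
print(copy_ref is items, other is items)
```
[8, 2, 2, 69]
[8, 2, 2]
True False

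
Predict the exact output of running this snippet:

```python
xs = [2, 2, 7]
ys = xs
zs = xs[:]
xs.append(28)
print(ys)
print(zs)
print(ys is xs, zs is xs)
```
[2, 2, 7, 28]
[2, 2, 7]
True False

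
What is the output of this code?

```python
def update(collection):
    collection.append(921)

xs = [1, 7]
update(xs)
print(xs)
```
[1, 7, 921]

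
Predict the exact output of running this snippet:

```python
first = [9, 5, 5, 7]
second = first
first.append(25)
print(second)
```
[9, 5, 5, 7, 25]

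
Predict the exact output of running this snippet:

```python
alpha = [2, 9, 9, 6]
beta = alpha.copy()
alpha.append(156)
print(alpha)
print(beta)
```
[2, 9, 9, 6, 156]
[2, 9, 9, 6]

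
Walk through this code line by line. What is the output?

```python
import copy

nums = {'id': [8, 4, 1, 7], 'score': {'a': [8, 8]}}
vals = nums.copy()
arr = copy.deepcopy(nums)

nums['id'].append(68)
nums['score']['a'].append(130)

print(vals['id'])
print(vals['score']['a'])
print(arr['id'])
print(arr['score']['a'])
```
[8, 4, 1, 7, 68]
[8, 8, 130]
[8, 4, 1, 7]
[8, 8]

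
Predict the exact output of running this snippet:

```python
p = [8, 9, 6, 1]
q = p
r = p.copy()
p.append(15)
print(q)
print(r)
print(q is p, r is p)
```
[8, 9, 6, 1, 15]
[8, 9, 6, 1]
True False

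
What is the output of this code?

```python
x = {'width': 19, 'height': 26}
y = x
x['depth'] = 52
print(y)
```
{'width': 19, 'height': 26, 'depth': 52}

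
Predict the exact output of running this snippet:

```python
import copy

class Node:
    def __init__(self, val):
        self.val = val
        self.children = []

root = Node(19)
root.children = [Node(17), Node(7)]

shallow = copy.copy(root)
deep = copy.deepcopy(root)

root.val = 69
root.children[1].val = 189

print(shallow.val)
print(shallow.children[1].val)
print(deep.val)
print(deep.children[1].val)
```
19
189
19
7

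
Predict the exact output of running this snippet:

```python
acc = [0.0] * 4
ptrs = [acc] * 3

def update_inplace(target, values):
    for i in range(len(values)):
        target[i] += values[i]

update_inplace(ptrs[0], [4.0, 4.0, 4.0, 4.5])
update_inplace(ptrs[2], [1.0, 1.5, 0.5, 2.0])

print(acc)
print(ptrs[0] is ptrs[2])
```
[5.0, 5.5, 4.5, 6.5]
True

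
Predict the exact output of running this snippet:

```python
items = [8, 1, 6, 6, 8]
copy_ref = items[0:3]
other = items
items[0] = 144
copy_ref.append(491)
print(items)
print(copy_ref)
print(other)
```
[144, 1, 6, 6, 8]
[8, 1, 6, 491]
[144, 1, 6, 6, 8]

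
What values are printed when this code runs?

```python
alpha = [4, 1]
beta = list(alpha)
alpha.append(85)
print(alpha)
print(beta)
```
[4, 1, 85]
[4, 1]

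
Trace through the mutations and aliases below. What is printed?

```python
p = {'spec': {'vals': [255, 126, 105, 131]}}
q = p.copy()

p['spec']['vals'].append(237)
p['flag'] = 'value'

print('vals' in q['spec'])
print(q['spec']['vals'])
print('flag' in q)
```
True
[255, 126, 105, 131, 237]
False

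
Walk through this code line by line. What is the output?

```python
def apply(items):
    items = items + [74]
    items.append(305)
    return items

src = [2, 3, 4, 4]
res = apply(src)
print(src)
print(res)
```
[2, 3, 4, 4]
[2, 3, 4, 4, 74, 305]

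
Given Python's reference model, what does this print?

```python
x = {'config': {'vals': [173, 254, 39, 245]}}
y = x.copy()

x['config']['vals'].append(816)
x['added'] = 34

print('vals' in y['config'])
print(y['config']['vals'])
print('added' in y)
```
True
[173, 254, 39, 245, 816]
False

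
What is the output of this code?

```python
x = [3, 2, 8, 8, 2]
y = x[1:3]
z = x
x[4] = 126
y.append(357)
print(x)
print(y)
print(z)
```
[3, 2, 8, 8, 126]
[2, 8, 357]
[3, 2, 8, 8, 126]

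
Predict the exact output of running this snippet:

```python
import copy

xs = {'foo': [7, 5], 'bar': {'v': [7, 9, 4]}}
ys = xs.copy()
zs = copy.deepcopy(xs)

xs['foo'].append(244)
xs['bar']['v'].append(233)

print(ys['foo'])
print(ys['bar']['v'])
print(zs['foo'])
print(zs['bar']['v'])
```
[7, 5, 244]
[7, 9, 4, 233]
[7, 5]
[7, 9, 4]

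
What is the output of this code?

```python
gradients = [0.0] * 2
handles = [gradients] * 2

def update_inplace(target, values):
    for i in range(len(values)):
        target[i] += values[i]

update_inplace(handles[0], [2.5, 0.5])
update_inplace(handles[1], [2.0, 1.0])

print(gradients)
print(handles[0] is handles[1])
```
[4.5, 1.5]
True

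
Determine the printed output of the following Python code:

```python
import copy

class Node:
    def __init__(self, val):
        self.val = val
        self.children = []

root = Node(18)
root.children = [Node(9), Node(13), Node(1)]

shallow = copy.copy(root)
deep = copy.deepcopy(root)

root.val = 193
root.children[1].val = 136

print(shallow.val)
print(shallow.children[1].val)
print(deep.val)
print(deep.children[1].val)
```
18
136
18
13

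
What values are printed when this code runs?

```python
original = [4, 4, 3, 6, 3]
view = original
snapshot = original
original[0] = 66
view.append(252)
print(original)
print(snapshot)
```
[66, 4, 3, 6, 3, 252]
[66, 4, 3, 6, 3, 252]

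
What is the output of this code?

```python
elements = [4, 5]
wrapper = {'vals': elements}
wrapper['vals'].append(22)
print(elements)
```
[4, 5, 22]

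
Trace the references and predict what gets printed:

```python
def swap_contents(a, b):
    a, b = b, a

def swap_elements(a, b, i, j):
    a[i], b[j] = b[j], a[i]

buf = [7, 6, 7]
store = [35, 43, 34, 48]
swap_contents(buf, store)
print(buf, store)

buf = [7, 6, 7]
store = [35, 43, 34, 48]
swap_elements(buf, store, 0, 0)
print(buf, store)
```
[7, 6, 7] [35, 43, 34, 48]
[35, 6, 7] [7, 43, 34, 48]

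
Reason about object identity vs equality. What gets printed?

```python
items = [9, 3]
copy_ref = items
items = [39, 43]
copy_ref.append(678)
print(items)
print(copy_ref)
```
[39, 43]
[9, 3, 678]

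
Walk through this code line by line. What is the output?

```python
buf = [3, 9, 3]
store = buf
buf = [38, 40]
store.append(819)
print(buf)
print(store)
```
[38, 40]
[3, 9, 3, 819]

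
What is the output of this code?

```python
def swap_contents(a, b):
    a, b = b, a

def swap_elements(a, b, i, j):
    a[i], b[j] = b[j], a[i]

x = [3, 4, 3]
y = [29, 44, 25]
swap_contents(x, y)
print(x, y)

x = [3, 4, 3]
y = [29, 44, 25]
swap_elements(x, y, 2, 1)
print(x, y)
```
[3, 4, 3] [29, 44, 25]
[3, 4, 44] [29, 3, 25]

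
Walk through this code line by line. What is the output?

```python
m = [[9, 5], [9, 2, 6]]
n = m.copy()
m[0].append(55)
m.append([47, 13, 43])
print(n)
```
[[9, 5, 55], [9, 2, 6]]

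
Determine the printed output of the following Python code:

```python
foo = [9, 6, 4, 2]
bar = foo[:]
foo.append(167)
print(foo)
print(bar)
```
[9, 6, 4, 2, 167]
[9, 6, 4, 2]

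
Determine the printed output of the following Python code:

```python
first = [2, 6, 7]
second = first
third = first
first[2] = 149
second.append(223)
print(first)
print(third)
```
[2, 6, 149, 223]
[2, 6, 149, 223]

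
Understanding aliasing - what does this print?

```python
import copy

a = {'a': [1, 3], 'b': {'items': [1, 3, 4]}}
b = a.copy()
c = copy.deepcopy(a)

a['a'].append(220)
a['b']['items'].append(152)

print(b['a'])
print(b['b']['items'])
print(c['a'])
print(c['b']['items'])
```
[1, 3, 220]
[1, 3, 4, 152]
[1, 3]
[1, 3, 4]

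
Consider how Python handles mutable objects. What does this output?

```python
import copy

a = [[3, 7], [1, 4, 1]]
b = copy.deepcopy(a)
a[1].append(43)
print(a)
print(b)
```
[[3, 7], [1, 4, 1, 43]]
[[3, 7], [1, 4, 1]]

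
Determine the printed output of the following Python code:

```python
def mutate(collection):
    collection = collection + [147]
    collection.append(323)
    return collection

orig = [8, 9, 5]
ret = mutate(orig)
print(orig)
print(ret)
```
[8, 9, 5]
[8, 9, 5, 147, 323]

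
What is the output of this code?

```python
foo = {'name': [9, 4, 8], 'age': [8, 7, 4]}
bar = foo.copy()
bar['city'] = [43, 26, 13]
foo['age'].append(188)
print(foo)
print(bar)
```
{'name': [9, 4, 8], 'age': [8, 7, 4, 188]}
{'name': [9, 4, 8], 'age': [8, 7, 4, 188], 'city': [43, 26, 13]}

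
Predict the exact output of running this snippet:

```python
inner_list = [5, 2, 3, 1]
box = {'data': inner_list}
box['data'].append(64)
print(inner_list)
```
[5, 2, 3, 1, 64]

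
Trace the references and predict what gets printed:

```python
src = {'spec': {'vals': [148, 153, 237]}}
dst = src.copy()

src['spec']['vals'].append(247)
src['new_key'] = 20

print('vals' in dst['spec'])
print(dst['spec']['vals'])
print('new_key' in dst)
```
True
[148, 153, 237, 247]
False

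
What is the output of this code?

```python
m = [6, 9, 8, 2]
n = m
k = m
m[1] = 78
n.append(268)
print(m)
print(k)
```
[6, 78, 8, 2, 268]
[6, 78, 8, 2, 268]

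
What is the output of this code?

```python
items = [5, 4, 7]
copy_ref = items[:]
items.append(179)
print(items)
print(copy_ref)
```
[5, 4, 7, 179]
[5, 4, 7]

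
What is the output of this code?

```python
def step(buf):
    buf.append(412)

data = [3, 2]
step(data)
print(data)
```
[3, 2, 412]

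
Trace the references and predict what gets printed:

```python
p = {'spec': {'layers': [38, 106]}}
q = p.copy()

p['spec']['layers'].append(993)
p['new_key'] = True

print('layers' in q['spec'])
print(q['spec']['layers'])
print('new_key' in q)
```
True
[38, 106, 993]
False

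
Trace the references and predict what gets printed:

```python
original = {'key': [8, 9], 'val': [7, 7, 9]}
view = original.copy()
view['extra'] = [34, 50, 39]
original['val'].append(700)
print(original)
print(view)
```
{'key': [8, 9], 'val': [7, 7, 9, 700]}
{'key': [8, 9], 'val': [7, 7, 9, 700], 'extra': [34, 50, 39]}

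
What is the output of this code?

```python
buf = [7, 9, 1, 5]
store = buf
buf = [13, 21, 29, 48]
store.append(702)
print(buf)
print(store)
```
[13, 21, 29, 48]
[7, 9, 1, 5, 702]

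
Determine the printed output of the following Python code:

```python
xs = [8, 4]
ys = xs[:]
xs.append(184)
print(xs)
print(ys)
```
[8, 4, 184]
[8, 4]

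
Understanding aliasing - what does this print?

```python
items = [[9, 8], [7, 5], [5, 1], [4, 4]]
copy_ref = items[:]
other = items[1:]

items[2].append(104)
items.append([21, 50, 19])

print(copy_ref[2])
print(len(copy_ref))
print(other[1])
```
[5, 1, 104]
4
[5, 1, 104]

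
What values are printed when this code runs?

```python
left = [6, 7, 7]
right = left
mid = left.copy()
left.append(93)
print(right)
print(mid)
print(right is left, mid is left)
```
[6, 7, 7, 93]
[6, 7, 7]
True False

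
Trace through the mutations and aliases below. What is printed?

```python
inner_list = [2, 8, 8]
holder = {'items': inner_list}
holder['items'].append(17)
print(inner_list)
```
[2, 8, 8, 17]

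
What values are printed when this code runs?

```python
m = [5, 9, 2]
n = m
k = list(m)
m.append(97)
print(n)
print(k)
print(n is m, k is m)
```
[5, 9, 2, 97]
[5, 9, 2]
True False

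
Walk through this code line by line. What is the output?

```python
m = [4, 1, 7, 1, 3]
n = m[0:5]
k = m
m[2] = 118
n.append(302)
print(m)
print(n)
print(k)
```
[4, 1, 118, 1, 3]
[4, 1, 7, 1, 3, 302]
[4, 1, 118, 1, 3]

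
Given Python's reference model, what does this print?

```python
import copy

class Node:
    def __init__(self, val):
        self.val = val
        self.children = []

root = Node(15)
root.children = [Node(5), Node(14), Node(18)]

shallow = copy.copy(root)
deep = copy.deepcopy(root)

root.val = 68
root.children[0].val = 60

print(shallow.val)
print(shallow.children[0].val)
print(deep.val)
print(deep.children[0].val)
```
15
60
15
5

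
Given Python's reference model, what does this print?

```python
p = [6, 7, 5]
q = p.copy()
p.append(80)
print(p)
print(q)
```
[6, 7, 5, 80]
[6, 7, 5]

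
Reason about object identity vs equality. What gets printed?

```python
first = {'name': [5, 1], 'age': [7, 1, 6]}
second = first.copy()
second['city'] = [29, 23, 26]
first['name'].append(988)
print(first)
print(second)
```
{'name': [5, 1, 988], 'age': [7, 1, 6]}
{'name': [5, 1, 988], 'age': [7, 1, 6], 'city': [29, 23, 26]}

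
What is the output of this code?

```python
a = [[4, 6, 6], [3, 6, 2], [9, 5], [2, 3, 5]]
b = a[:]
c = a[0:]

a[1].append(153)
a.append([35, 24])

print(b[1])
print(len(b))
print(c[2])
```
[3, 6, 2, 153]
4
[9, 5]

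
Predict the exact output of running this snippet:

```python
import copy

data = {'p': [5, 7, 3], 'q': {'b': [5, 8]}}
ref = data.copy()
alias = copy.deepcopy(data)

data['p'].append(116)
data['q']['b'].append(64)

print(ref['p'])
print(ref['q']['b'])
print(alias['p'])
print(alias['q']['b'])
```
[5, 7, 3, 116]
[5, 8, 64]
[5, 7, 3]
[5, 8]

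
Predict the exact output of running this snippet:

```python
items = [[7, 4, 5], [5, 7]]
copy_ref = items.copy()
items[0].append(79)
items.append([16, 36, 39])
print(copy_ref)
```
[[7, 4, 5, 79], [5, 7]]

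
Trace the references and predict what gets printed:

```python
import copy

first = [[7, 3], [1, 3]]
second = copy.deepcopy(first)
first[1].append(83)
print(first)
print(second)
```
[[7, 3], [1, 3, 83]]
[[7, 3], [1, 3]]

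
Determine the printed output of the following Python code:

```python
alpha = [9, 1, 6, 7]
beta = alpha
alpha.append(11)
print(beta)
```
[9, 1, 6, 7, 11]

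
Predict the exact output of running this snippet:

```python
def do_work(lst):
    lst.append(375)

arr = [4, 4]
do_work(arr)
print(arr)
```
[4, 4, 375]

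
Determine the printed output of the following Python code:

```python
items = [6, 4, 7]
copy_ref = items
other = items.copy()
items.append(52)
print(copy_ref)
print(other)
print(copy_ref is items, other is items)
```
[6, 4, 7, 52]
[6, 4, 7]
True False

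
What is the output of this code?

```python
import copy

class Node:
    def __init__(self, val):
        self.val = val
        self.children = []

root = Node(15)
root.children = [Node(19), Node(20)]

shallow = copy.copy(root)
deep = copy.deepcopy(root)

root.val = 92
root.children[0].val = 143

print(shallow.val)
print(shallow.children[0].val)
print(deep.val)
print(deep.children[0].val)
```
15
143
15
19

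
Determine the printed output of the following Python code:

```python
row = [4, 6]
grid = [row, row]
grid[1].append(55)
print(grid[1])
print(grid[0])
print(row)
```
[4, 6, 55]
[4, 6, 55]
[4, 6, 55]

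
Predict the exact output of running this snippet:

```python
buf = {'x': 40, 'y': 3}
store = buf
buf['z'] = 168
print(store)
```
{'x': 40, 'y': 3, 'z': 168}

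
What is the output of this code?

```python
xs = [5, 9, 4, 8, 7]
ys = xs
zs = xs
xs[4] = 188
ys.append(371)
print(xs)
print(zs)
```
[5, 9, 4, 8, 188, 371]
[5, 9, 4, 8, 188, 371]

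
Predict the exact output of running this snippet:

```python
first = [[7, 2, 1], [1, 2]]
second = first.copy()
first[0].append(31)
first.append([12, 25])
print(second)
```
[[7, 2, 1, 31], [1, 2]]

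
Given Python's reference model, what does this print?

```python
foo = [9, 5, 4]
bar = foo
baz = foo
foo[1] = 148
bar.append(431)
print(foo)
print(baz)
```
[9, 148, 4, 431]
[9, 148, 4, 431]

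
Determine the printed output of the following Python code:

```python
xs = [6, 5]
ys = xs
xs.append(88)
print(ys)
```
[6, 5, 88]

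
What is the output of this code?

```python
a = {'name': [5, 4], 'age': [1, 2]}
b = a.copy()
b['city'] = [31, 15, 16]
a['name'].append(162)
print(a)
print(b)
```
{'name': [5, 4, 162], 'age': [1, 2]}
{'name': [5, 4, 162], 'age': [1, 2], 'city': [31, 15, 16]}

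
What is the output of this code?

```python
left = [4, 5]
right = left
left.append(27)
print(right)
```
[4, 5, 27]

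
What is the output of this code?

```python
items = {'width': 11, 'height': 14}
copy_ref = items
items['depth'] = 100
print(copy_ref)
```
{'width': 11, 'height': 14, 'depth': 100}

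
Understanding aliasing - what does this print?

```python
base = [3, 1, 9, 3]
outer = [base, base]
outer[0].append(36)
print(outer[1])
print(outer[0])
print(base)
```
[3, 1, 9, 3, 36]
[3, 1, 9, 3, 36]
[3, 1, 9, 3, 36]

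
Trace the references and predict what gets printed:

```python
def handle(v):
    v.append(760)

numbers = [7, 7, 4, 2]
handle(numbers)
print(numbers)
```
[7, 7, 4, 2, 760]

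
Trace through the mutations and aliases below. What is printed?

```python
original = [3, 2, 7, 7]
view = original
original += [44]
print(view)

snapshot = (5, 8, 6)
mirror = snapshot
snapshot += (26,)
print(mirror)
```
[3, 2, 7, 7, 44]
(5, 8, 6)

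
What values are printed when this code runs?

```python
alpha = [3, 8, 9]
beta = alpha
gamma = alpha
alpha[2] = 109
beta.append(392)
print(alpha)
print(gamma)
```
[3, 8, 109, 392]
[3, 8, 109, 392]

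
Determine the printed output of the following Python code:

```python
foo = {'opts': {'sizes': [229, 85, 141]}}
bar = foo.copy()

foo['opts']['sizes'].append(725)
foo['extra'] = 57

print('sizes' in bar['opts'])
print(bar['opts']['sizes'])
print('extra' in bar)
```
True
[229, 85, 141, 725]
False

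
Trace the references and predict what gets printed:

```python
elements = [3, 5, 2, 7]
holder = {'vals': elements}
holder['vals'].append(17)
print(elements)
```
[3, 5, 2, 7, 17]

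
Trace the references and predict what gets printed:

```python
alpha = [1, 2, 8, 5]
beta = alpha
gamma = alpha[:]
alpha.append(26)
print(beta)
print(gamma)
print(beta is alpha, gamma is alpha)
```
[1, 2, 8, 5, 26]
[1, 2, 8, 5]
True False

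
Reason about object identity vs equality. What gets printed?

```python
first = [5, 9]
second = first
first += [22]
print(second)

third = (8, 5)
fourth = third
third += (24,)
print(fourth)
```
[5, 9, 22]
(8, 5)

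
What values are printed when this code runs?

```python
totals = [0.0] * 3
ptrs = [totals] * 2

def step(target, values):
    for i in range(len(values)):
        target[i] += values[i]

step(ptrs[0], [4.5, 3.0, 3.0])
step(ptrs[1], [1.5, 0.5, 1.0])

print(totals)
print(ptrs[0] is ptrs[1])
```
[6.0, 3.5, 4.0]
True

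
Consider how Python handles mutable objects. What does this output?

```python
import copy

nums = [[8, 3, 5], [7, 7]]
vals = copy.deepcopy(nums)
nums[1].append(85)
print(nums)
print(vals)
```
[[8, 3, 5], [7, 7, 85]]
[[8, 3, 5], [7, 7]]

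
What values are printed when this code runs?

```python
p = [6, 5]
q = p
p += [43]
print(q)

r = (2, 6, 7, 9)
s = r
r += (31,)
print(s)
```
[6, 5, 43]
(2, 6, 7, 9)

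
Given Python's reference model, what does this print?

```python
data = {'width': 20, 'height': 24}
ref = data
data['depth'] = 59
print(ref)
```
{'width': 20, 'height': 24, 'depth': 59}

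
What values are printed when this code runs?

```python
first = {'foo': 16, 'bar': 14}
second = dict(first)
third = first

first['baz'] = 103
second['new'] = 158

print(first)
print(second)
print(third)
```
{'foo': 16, 'bar': 14, 'baz': 103}
{'foo': 16, 'bar': 14, 'new': 158}
{'foo': 16, 'bar': 14, 'baz': 103}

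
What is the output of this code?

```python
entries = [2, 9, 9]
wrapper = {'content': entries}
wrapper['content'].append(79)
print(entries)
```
[2, 9, 9, 79]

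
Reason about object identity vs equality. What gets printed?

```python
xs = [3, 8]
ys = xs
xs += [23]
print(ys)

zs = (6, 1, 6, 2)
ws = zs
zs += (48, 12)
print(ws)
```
[3, 8, 23]
(6, 1, 6, 2)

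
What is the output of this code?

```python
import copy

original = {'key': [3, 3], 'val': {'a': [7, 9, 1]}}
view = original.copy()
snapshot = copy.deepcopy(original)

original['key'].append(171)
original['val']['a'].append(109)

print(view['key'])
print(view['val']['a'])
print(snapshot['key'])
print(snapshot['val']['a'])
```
[3, 3, 171]
[7, 9, 1, 109]
[3, 3]
[7, 9, 1]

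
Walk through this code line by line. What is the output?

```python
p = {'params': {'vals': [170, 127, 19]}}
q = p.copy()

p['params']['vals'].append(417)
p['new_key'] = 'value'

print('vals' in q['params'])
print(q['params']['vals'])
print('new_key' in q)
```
True
[170, 127, 19, 417]
False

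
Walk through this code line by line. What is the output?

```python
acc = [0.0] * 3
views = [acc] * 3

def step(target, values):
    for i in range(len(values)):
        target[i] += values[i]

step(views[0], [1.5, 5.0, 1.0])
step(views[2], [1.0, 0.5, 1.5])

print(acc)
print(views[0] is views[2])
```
[2.5, 5.5, 2.5]
True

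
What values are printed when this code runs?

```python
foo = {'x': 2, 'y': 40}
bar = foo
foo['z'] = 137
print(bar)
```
{'x': 2, 'y': 40, 'z': 137}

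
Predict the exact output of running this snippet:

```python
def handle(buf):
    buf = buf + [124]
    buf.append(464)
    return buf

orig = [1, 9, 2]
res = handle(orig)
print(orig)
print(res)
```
[1, 9, 2]
[1, 9, 2, 124, 464]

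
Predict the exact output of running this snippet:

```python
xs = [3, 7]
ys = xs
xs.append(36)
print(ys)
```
[3, 7, 36]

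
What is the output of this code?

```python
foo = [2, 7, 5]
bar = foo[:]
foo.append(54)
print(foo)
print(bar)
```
[2, 7, 5, 54]
[2, 7, 5]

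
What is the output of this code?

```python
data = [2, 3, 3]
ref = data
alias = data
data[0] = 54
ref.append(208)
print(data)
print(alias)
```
[54, 3, 3, 208]
[54, 3, 3, 208]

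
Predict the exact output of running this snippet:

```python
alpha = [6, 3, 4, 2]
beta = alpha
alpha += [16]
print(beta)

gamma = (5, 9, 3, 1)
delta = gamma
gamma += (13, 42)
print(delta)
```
[6, 3, 4, 2, 16]
(5, 9, 3, 1)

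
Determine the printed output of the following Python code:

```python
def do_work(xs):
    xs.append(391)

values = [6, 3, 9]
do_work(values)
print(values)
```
[6, 3, 9, 391]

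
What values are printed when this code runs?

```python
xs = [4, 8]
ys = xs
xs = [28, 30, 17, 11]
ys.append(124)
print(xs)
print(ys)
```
[28, 30, 17, 11]
[4, 8, 124]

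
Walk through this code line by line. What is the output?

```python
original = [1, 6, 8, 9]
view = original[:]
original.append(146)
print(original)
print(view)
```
[1, 6, 8, 9, 146]
[1, 6, 8, 9]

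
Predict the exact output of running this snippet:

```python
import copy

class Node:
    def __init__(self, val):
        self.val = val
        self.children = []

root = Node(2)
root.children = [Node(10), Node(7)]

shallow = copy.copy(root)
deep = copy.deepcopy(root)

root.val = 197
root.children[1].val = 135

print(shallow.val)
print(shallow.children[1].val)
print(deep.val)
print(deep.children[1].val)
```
2
135
2
7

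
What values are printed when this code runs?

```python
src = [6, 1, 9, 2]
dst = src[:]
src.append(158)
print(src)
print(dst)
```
[6, 1, 9, 2, 158]
[6, 1, 9, 2]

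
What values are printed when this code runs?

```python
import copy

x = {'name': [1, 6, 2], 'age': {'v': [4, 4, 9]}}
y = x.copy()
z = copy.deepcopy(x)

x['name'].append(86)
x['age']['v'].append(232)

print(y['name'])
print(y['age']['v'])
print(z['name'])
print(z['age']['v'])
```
[1, 6, 2, 86]
[4, 4, 9, 232]
[1, 6, 2]
[4, 4, 9]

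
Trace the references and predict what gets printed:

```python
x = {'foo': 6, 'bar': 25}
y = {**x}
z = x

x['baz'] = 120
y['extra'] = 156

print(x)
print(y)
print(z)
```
{'foo': 6, 'bar': 25, 'baz': 120}
{'foo': 6, 'bar': 25, 'extra': 156}
{'foo': 6, 'bar': 25, 'baz': 120}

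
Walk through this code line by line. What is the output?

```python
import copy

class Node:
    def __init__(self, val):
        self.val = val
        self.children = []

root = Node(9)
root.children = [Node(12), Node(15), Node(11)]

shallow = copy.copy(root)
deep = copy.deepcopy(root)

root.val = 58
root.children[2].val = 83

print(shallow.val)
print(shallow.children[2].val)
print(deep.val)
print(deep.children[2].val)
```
9
83
9
11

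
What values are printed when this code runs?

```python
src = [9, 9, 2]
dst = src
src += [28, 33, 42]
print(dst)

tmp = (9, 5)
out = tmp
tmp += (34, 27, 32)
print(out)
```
[9, 9, 2, 28, 33, 42]
(9, 5)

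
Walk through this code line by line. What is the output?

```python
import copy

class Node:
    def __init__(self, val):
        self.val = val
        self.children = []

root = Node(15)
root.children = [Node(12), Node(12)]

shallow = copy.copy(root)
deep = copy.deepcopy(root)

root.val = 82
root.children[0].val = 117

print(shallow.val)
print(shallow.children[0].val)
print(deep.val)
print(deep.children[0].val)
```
15
117
15
12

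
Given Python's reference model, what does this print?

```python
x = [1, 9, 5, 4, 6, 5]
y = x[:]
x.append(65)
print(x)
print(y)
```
[1, 9, 5, 4, 6, 5, 65]
[1, 9, 5, 4, 6, 5]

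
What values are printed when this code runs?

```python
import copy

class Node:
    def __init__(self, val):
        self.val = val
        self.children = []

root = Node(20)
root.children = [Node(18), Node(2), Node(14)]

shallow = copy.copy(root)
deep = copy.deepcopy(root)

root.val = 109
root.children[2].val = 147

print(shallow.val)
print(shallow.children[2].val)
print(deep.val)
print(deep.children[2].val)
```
20
147
20
14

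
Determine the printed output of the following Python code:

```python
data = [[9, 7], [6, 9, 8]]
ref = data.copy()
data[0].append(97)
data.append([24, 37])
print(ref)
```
[[9, 7, 97], [6, 9, 8]]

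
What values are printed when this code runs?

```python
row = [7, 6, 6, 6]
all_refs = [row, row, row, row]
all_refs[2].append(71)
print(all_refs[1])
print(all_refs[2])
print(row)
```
[7, 6, 6, 6, 71]
[7, 6, 6, 6, 71]
[7, 6, 6, 6, 71]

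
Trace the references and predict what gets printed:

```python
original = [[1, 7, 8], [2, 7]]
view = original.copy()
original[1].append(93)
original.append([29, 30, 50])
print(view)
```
[[1, 7, 8], [2, 7, 93]]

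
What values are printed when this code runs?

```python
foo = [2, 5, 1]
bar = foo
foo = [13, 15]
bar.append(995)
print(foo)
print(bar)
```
[13, 15]
[2, 5, 1, 995]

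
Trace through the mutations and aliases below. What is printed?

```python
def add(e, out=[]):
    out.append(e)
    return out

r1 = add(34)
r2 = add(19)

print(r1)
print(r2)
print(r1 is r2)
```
[34, 19]
[34, 19]
True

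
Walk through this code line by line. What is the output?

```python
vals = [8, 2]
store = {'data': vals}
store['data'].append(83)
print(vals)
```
[8, 2, 83]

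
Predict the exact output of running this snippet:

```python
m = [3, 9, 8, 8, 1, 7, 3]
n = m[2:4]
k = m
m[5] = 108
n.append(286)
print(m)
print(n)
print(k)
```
[3, 9, 8, 8, 1, 108, 3]
[8, 8, 286]
[3, 9, 8, 8, 1, 108, 3]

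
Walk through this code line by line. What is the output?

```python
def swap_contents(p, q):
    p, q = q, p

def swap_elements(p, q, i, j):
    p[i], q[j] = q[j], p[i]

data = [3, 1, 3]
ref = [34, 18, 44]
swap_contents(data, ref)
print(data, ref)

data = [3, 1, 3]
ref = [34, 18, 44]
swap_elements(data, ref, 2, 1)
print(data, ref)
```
[3, 1, 3] [34, 18, 44]
[3, 1, 18] [34, 3, 44]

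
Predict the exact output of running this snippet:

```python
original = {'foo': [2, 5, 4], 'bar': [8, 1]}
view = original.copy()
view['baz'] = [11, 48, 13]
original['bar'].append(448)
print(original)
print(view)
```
{'foo': [2, 5, 4], 'bar': [8, 1, 448]}
{'foo': [2, 5, 4], 'bar': [8, 1, 448], 'baz': [11, 48, 13]}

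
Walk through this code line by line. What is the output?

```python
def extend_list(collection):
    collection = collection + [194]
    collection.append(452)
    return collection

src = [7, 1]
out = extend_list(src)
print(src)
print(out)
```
[7, 1]
[7, 1, 194, 452]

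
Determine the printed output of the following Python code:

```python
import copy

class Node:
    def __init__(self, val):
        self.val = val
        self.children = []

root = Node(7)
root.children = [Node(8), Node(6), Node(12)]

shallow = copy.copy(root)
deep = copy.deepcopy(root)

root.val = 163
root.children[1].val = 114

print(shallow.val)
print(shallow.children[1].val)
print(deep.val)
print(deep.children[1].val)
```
7
114
7
6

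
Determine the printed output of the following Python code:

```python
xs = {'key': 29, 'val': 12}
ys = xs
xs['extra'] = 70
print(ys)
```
{'key': 29, 'val': 12, 'extra': 70}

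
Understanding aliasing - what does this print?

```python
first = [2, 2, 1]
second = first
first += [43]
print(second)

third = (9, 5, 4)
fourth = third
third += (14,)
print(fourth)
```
[2, 2, 1, 43]
(9, 5, 4)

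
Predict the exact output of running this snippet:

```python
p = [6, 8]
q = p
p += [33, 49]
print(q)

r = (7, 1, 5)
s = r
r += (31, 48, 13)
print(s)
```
[6, 8, 33, 49]
(7, 1, 5)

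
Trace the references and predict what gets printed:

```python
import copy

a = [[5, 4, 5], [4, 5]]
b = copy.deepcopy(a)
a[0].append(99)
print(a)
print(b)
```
[[5, 4, 5, 99], [4, 5]]
[[5, 4, 5], [4, 5]]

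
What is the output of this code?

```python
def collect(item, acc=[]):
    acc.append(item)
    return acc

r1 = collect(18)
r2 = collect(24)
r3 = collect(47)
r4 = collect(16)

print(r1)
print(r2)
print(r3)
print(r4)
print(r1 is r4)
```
[18, 24, 47, 16]
[18, 24, 47, 16]
[18, 24, 47, 16]
[18, 24, 47, 16]
True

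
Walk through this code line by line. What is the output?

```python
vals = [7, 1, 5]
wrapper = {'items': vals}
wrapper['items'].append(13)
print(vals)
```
[7, 1, 5, 13]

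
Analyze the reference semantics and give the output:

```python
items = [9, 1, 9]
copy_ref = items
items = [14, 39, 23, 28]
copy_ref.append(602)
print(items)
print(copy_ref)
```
[14, 39, 23, 28]
[9, 1, 9, 602]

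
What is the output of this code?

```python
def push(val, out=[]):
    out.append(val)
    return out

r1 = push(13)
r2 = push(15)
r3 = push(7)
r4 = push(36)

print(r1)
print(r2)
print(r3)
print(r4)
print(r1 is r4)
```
[13, 15, 7, 36]
[13, 15, 7, 36]
[13, 15, 7, 36]
[13, 15, 7, 36]
True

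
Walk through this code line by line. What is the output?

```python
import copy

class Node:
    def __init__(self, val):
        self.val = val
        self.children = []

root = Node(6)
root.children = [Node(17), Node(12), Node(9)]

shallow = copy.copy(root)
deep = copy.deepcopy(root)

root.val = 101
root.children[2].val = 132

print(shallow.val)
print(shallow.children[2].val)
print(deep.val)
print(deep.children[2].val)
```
6
132
6
9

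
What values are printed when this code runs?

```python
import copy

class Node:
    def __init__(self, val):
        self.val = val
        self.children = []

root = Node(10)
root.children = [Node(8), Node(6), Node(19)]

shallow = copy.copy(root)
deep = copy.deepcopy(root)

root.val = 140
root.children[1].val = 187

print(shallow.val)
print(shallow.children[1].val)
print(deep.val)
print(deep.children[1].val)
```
10
187
10
6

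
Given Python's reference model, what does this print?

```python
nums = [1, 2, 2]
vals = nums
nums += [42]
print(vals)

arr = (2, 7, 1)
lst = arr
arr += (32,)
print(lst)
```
[1, 2, 2, 42]
(2, 7, 1)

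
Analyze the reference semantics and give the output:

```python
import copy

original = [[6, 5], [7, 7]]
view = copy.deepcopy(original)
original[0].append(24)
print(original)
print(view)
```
[[6, 5, 24], [7, 7]]
[[6, 5], [7, 7]]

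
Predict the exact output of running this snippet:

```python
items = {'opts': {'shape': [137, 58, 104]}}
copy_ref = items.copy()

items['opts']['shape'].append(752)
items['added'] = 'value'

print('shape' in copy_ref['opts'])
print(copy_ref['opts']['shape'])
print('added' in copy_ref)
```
True
[137, 58, 104, 752]
False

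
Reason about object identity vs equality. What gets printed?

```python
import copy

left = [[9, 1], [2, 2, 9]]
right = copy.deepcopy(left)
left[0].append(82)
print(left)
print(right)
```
[[9, 1, 82], [2, 2, 9]]
[[9, 1], [2, 2, 9]]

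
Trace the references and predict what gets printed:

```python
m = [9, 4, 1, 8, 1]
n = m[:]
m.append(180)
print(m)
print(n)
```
[9, 4, 1, 8, 1, 180]
[9, 4, 1, 8, 1]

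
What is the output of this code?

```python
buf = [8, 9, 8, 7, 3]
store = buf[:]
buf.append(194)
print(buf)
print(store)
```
[8, 9, 8, 7, 3, 194]
[8, 9, 8, 7, 3]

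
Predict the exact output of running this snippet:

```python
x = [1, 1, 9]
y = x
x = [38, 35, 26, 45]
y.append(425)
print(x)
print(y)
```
[38, 35, 26, 45]
[1, 1, 9, 425]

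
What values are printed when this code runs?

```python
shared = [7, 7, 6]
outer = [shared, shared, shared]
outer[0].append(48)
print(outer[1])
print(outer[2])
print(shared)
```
[7, 7, 6, 48]
[7, 7, 6, 48]
[7, 7, 6, 48]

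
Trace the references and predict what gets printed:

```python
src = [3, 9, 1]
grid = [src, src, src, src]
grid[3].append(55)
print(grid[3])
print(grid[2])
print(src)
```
[3, 9, 1, 55]
[3, 9, 1, 55]
[3, 9, 1, 55]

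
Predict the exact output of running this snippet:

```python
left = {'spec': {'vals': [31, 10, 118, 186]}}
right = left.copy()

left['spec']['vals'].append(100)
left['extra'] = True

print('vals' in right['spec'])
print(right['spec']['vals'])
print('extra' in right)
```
True
[31, 10, 118, 186, 100]
False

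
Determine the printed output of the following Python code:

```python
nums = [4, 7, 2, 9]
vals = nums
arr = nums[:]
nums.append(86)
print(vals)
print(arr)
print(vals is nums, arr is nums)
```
[4, 7, 2, 9, 86]
[4, 7, 2, 9]
True False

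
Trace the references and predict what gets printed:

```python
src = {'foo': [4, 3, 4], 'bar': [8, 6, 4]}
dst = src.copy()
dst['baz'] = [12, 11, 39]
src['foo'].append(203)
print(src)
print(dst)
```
{'foo': [4, 3, 4, 203], 'bar': [8, 6, 4]}
{'foo': [4, 3, 4, 203], 'bar': [8, 6, 4], 'baz': [12, 11, 39]}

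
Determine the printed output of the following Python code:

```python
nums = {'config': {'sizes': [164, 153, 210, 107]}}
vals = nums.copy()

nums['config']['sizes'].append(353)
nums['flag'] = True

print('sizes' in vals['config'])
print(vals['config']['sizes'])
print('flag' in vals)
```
True
[164, 153, 210, 107, 353]
False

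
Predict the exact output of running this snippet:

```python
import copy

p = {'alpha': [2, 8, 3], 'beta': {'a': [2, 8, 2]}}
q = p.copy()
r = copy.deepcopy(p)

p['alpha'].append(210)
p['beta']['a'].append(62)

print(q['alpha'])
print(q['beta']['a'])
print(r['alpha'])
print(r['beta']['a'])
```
[2, 8, 3, 210]
[2, 8, 2, 62]
[2, 8, 3]
[2, 8, 2]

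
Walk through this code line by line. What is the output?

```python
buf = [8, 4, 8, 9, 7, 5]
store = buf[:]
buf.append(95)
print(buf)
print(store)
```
[8, 4, 8, 9, 7, 5, 95]
[8, 4, 8, 9, 7, 5]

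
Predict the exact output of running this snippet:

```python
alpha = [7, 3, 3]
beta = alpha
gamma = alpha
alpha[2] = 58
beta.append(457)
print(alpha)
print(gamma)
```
[7, 3, 58, 457]
[7, 3, 58, 457]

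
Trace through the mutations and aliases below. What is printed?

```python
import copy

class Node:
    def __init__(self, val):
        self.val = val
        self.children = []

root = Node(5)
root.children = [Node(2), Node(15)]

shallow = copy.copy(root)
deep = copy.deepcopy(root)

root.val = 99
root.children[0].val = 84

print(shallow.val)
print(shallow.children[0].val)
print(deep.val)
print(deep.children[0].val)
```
5
84
5
2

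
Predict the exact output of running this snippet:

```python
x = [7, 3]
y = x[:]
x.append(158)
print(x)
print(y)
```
[7, 3, 158]
[7, 3]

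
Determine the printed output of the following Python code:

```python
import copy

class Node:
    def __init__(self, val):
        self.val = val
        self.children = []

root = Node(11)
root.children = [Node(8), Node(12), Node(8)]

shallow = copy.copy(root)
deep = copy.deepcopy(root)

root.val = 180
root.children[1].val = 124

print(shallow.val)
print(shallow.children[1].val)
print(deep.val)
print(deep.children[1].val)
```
11
124
11
12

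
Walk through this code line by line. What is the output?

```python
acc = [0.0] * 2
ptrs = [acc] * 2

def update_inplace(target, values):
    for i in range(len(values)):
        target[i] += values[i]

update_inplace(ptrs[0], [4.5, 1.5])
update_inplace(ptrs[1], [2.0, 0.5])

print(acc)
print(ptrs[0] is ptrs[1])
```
[6.5, 2.0]
True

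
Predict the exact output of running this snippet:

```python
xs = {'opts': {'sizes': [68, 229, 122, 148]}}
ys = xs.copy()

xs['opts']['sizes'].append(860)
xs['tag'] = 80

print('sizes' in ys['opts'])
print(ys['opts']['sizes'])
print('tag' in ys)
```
True
[68, 229, 122, 148, 860]
False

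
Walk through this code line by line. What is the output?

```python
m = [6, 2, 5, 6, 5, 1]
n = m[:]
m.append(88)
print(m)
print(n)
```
[6, 2, 5, 6, 5, 1, 88]
[6, 2, 5, 6, 5, 1]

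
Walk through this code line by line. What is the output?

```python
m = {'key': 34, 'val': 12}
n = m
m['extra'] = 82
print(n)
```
{'key': 34, 'val': 12, 'extra': 82}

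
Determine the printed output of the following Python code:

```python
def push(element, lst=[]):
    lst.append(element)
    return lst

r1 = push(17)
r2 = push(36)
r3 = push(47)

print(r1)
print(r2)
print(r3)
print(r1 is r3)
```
[17, 36, 47]
[17, 36, 47]
[17, 36, 47]
True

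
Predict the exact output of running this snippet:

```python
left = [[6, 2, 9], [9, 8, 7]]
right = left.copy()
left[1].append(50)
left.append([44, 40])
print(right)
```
[[6, 2, 9], [9, 8, 7, 50]]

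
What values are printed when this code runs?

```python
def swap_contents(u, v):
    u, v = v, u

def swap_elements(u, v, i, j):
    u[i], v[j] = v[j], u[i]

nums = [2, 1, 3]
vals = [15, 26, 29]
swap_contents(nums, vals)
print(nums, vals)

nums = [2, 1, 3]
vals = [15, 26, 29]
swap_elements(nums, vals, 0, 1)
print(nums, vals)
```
[2, 1, 3] [15, 26, 29]
[26, 1, 3] [15, 2, 29]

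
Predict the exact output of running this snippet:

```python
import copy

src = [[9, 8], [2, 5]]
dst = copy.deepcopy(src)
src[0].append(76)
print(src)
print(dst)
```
[[9, 8, 76], [2, 5]]
[[9, 8], [2, 5]]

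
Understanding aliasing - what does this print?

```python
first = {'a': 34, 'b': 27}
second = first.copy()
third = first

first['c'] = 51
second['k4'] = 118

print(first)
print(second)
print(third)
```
{'a': 34, 'b': 27, 'c': 51}
{'a': 34, 'b': 27, 'k4': 118}
{'a': 34, 'b': 27, 'c': 51}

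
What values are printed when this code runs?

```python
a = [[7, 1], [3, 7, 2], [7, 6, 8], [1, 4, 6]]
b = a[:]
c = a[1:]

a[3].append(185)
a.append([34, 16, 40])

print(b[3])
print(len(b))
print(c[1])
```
[1, 4, 6, 185]
4
[7, 6, 8]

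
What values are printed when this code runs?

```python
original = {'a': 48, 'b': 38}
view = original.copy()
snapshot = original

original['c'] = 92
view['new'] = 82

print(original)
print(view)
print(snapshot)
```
{'a': 48, 'b': 38, 'c': 92}
{'a': 48, 'b': 38, 'new': 82}
{'a': 48, 'b': 38, 'c': 92}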